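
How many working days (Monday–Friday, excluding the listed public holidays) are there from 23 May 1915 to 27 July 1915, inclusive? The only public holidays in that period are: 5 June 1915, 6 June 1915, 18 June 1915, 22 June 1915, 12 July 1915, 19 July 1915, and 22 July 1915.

42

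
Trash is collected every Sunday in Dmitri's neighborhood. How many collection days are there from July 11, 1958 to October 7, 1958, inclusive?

13 Sundays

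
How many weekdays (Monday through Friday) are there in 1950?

260

January 1, 1950 is a Sunday.
From January 1, 1950 to December 31, 1950 is 365 days inclusive.
365 = 7 × 52 + 1, so there are 52 full weeks plus 1 extra day.
Each full week contributes 5 weekdays (Mon–Fri): 52 × 5 = 260.
The 1 extra day is Sunday — none qualify.
Total: 260 + 0 = 260.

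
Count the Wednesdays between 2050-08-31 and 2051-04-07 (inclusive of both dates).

2050-08-31 is a Wednesday.
The range spans 220 days (inclusive of both endpoints).
220 = 7 × 31 + 3, so there are 31 full weeks plus 3 extra days.
Each full week contributes one Wednesday: 31 so far.
The 3 extra days are Wednesday, Thursday, Friday — 1 of them qualifies.
Total: 31 + 1 = 32.

32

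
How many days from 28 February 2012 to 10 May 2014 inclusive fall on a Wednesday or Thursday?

28 February 2012 is a Tuesday.
From 28 February 2012 to 10 May 2014 is 803 days inclusive.
803 = 7 × 114 + 5, so there are 114 full weeks plus 5 extra days.
Each full week contributes 2 days from the set (Wed, Thu): 114 × 2 = 228.
The 5 extra days are Tuesday, Wednesday, Thursday, Friday, Saturday — 2 of them qualify.
Total: 228 + 2 = 230.

230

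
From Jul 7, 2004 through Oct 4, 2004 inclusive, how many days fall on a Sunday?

Jul 7, 2004 is a Wednesday.
That's 90 days from start to end, counting both.
90 = 7 × 12 + 6, so there are 12 full weeks plus 6 extra days.
Each full week contributes one Sunday: 12 so far.
The 6 extra days are Wed, Thu, Fri, Sat, Sun, Mon — 1 of them qualifies.
Total: 12 + 1 = 13.

13 Sundays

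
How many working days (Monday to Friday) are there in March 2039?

23

2039-03-01 is a Tuesday.
From 2039-03-01 to 2039-03-31 is 31 days inclusive.
31 = 7 × 4 + 3, so there are 4 full weeks plus 3 extra days.
Each full week contributes 5 weekdays (Mon–Fri): 4 × 5 = 20.
The 3 extra days are Tue, Wed, Thu — 3 of them qualify.
Total: 20 + 3 = 23.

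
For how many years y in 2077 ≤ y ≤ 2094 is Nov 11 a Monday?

Day of week of November 11 in each year:
2077: Thu, 2078: Fri, 2079: Sat, 2080: Mon ✓, 2081: Tue, 2082: Wed, 2083: Thu, 2084: Sat, 2085: Sun, 2086: Mon ✓, 2087: Tue, 2088: Thu, 2089: Fri, 2090: Sat, 2091: Sun, 2092: Tue, 2093: Wed, 2094: Thu
Mondays: 2080, 2086.

2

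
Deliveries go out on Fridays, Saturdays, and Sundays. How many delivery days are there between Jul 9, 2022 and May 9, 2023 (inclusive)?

Jul 9, 2022 is a Saturday.
That's 305 days from start to end, counting both.
305 = 7 × 43 + 4, so there are 43 full weeks plus 4 extra days.
Each full week contributes 3 days from the set (Fri, Sat, Sun): 43 × 3 = 129.
The 4 extra days are Saturday, Sunday, Monday, Tuesday — 2 of them qualify.
Total: 129 + 2 = 131.

131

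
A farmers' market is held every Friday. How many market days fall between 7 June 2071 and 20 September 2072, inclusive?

67

7 June 2071 is a Sunday.
The range spans 472 days (inclusive of both endpoints).
472 = 7 × 67 + 3, so there are 67 full weeks plus 3 extra days.
Each full week contributes one Friday: 67 so far.
The 3 extra days are Sun, Mon, Tue — none qualify.
Total: 67 + 0 = 67.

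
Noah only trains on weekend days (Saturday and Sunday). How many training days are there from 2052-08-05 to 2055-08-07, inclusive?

2052-08-05 is a Monday.
That's 1098 days from start to end, counting both.
1098 = 7 × 156 + 6, so there are 156 full weeks plus 6 extra days.
Each full week contributes 2 weekend days (Sat, Sun): 156 × 2 = 312.
The 6 extra days are Monday, Tuesday, Wednesday, Thursday, Friday, Saturday — 1 of them qualifies.
Total: 312 + 1 = 313.

313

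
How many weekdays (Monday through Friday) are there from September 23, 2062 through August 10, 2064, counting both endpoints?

490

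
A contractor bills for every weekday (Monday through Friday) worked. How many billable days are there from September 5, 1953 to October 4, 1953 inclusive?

September 5, 1953 is a Saturday.
From September 5, 1953 to October 4, 1953 is 30 days inclusive.
30 = 7 × 4 + 2, so there are 4 full weeks plus 2 extra days.
Each full week contributes 5 weekdays (Mon–Fri): 4 × 5 = 20.
The 2 extra days are Sat, Sun — none qualify.
Total: 20 + 0 = 20.

20 weekdays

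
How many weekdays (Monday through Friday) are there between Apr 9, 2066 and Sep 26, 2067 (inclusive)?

382

Apr 9, 2066 is a Friday.
That's 536 days from start to end, counting both.
536 = 7 × 76 + 4, so there are 76 full weeks plus 4 extra days.
Each full week contributes 5 weekdays (Mon–Fri): 76 × 5 = 380.
The 4 extra days are Fri, Sat, Sun, Mon — 2 of them qualify.
Total: 380 + 2 = 382.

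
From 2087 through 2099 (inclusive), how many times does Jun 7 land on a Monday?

2

Day of week of June 7 in each year:
2087: Sat, 2088: Mon ✓, 2089: Tue, 2090: Wed, 2091: Thu, 2092: Sat, 2093: Sun, 2094: Mon ✓, 2095: Tue, 2096: Thu, 2097: Fri, 2098: Sat, 2099: Sun
Mondays: 2088, 2094.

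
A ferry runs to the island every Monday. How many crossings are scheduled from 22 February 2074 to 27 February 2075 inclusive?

53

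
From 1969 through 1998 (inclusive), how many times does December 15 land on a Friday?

4

Day of week of December 15 in each year:
1969: Mon, 1970: Tue, 1971: Wed, 1972: Fri ✓, 1973: Sat, 1974: Sun, 1975: Mon, 1976: Wed, 1977: Thu, 1978: Fri ✓, 1979: Sat, 1980: Mon, 1981: Tue, 1982: Wed, 1983: Thu, 1984: Sat, 1985: Sun, 1986: Mon, 1987: Tue, 1988: Thu, 1989: Fri ✓, 1990: Sat, 1991: Sun, 1992: Tue, 1993: Wed, 1994: Thu, 1995: Fri ✓, 1996: Sun, 1997: Mon, 1998: Tue
Fridays: 1972, 1978, 1989, 1995.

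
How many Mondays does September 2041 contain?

5

September 1, 2041 is a Sunday.
The range spans 30 days (inclusive of both endpoints).
30 = 7 × 4 + 2, so there are 4 full weeks plus 2 extra days.
Each full week contributes one Monday: 4 so far.
The 2 extra days are Sun, Mon — 1 of them qualifies.
Total: 4 + 1 = 5.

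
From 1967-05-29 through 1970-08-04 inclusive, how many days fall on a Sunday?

1967-05-29 is a Monday.
That's 1164 days from start to end, counting both.
1164 = 7 × 166 + 2, so there are 166 full weeks plus 2 extra days.
Each full week contributes one Sunday: 166 so far.
The 2 extra days are Monday, Tuesday — none qualify.
Total: 166 + 0 = 166.

166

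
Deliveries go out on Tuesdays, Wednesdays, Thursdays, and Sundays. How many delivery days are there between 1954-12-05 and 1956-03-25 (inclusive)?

273

1954-12-05 is a Sunday.
That's 477 days from start to end, counting both.
477 = 7 × 68 + 1, so there are 68 full weeks plus 1 extra day.
Each full week contributes 4 days from the set (Tue, Wed, Thu, Sun): 68 × 4 = 272.
The 1 extra day is Sun — 1 of them qualifies.
Total: 272 + 1 = 273.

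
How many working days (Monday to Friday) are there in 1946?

261 weekdays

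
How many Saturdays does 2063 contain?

January 1, 2063 is a Monday.
The range spans 365 days (inclusive of both endpoints).
365 = 7 × 52 + 1, so there are 52 full weeks plus 1 extra day.
Each full week contributes one Saturday: 52 so far.
The 1 extra day is Mon — none qualify.
Total: 52 + 0 = 52.

52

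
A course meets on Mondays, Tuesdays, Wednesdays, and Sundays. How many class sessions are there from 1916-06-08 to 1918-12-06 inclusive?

520

1916-06-08 is a Thursday.
The range spans 912 days (inclusive of both endpoints).
912 = 7 × 130 + 2, so there are 130 full weeks plus 2 extra days.
Each full week contributes 4 days from the set (Mon, Tue, Wed, Sun): 130 × 4 = 520.
The 2 extra days are Thursday, Friday — none qualify.
Total: 520 + 0 = 520.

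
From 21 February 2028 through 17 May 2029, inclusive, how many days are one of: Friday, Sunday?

21 February 2028 is a Monday.
That's 452 days from start to end, counting both.
452 = 7 × 64 + 4, so there are 64 full weeks plus 4 extra days.
Each full week contributes 2 days from the set (Fri, Sun): 64 × 2 = 128.
The 4 extra days are Monday, Tuesday, Wednesday, Thursday — none qualify.
Total: 128 + 0 = 128.

128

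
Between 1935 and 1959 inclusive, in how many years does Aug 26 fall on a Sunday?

3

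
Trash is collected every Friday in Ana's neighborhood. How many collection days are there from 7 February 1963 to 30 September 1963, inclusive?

7 February 1963 is a Thursday.
The range spans 236 days (inclusive of both endpoints).
236 = 7 × 33 + 5, so there are 33 full weeks plus 5 extra days.
Each full week contributes one Friday: 33 so far.
The 5 extra days are Thu, Fri, Sat, Sun, Mon — 1 of them qualifies.
Total: 33 + 1 = 34.

34 Fridays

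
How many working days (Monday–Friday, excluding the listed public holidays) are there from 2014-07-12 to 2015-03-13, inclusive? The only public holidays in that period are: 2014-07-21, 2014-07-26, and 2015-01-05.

2014-07-12 is a Saturday.
From 2014-07-12 to 2015-03-13 is 245 days inclusive.
245 = 7 × 35, so the span is exactly 35 full weeks.
Each full week contributes 5 weekdays (Mon–Fri): 35 × 5 = 175.
Total: 175.
Holidays: 2014-07-21 (Mon); 2014-07-26 (Sat); 2015-01-05 (Mon).
2 of the 3 holidays fall on weekdays; the rest are weekends and were already excluded.
Business days: 175 − 2 = 173.

173 working days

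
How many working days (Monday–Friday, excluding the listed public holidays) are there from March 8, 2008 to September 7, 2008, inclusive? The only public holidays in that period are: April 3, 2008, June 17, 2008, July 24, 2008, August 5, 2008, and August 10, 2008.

126

March 8, 2008 is a Saturday.
That's 184 days from start to end, counting both.
184 = 7 × 26 + 2, so there are 26 full weeks plus 2 extra days.
Each full week contributes 5 weekdays (Mon–Fri): 26 × 5 = 130.
The 2 extra days are Saturday, Sunday — none qualify.
Total: 130 + 0 = 130.
Holidays: April 3, 2008 (Thu); June 17, 2008 (Tue); July 24, 2008 (Thu); August 5, 2008 (Tue); August 10, 2008 (Sun).
4 of the 5 holidays fall on weekdays; the rest are weekends and were already excluded.
Business days: 130 − 4 = 126.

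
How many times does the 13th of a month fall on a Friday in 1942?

3

The 13th falls on a Friday when the month's 13th has weekday Fri.
Jan 13 is Tue; Feb 13 is Fri ✓; Mar 13 is Fri ✓; Apr 13 is Mon; May 13 is Wed; Jun 13 is Sat; Jul 13 is Mon; Aug 13 is Thu; Sep 13 is Sun; Oct 13 is Tue; Nov 13 is Fri ✓; Dec 13 is Sun.
Friday the 13ths: Feb, Mar, Nov.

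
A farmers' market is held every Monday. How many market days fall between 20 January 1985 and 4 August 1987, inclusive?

20 January 1985 is a Sunday.
That's 927 days from start to end, counting both.
927 = 7 × 132 + 3, so there are 132 full weeks plus 3 extra days.
Each full week contributes one Monday: 132 so far.
The 3 extra days are Sun, Mon, Tue — 1 of them qualifies.
Total: 132 + 1 = 133.

133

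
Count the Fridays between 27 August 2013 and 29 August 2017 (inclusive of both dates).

209

27 August 2013 is a Tuesday.
From 27 August 2013 to 29 August 2017 is 1464 days inclusive.
1464 = 7 × 209 + 1, so there are 209 full weeks plus 1 extra day.
Each full week contributes one Friday: 209 so far.
The 1 extra day is Tuesday — none qualify.
Total: 209 + 0 = 209.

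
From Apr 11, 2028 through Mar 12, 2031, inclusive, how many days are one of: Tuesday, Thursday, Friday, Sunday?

Apr 11, 2028 is a Tuesday.
From Apr 11, 2028 to Mar 12, 2031 is 1066 days inclusive.
1066 = 7 × 152 + 2, so there are 152 full weeks plus 2 extra days.
Each full week contributes 4 days from the set (Tue, Thu, Fri, Sun): 152 × 4 = 608.
The 2 extra days are Tuesday, Wednesday — 1 of them qualifies.
Total: 608 + 1 = 609.

609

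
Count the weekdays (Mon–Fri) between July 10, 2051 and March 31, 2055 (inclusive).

July 10, 2051 is a Monday.
The range spans 1361 days (inclusive of both endpoints).
1361 = 7 × 194 + 3, so there are 194 full weeks plus 3 extra days.
Each full week contributes 5 weekdays (Mon–Fri): 194 × 5 = 970.
The 3 extra days are Mon, Tue, Wed — 3 of them qualify.
Total: 970 + 3 = 973.

973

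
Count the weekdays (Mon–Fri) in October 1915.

21 weekdays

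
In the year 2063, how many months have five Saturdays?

A month has five Saturdays exactly when Saturday falls within its first (length − 28) days.
Jan: 31 days, starts Mon → 5 of Mon, Tue, Wed
Feb: 28 days, starts Thu → 5 of (none)
Mar: 31 days, starts Thu → 5 of Thu, Fri, Sat ✓
Apr: 30 days, starts Sun → 5 of Sun, Mon
May: 31 days, starts Tue → 5 of Tue, Wed, Thu
Jun: 30 days, starts Fri → 5 of Fri, Sat ✓
Jul: 31 days, starts Sun → 5 of Sun, Mon, Tue
Aug: 31 days, starts Wed → 5 of Wed, Thu, Fri
Sep: 30 days, starts Sat → 5 of Sat, Sun ✓
Oct: 31 days, starts Mon → 5 of Mon, Tue, Wed
Nov: 30 days, starts Thu → 5 of Thu, Fri
Dec: 31 days, starts Sat → 5 of Sat, Sun, Mon ✓
Months with five Saturdays: Mar, Jun, Sep, Dec.

4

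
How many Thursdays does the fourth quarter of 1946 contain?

13

1946-10-01 is a Tuesday.
From 1946-10-01 to 1946-12-31 is 92 days inclusive.
92 = 7 × 13 + 1, so there are 13 full weeks plus 1 extra day.
Each full week contributes one Thursday: 13 so far.
The 1 extra day is Tue — none qualify.
Total: 13 + 0 = 13.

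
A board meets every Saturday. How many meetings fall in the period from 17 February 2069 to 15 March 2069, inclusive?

17 February 2069 is a Sunday.
That's 27 days from start to end, counting both.
27 = 7 × 3 + 6, so there are 3 full weeks plus 6 extra days.
Each full week contributes one Saturday: 3 so far.
The 6 extra days are Sunday, Monday, Tuesday, Wednesday, Thursday, Friday — none qualify.
Total: 3 + 0 = 3.

3 Saturdays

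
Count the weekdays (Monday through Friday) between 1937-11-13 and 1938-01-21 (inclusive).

1937-11-13 is a Saturday.
That's 70 days from start to end, counting both.
70 = 7 × 10, so the span is exactly 10 full weeks.
Each full week contributes 5 weekdays (Mon–Fri): 10 × 5 = 50.
Total: 50.

50 weekdays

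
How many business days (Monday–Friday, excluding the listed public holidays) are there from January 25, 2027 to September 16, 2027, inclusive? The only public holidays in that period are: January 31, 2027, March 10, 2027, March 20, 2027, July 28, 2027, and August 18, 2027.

January 25, 2027 is a Monday.
The range spans 235 days (inclusive of both endpoints).
235 = 7 × 33 + 4, so there are 33 full weeks plus 4 extra days.
Each full week contributes 5 weekdays (Mon–Fri): 33 × 5 = 165.
The 4 extra days are Monday, Tuesday, Wednesday, Thursday — 4 of them qualify.
Total: 165 + 4 = 169.
Holidays: January 31, 2027 (Sun); March 10, 2027 (Wed); March 20, 2027 (Sat); July 28, 2027 (Wed); August 18, 2027 (Wed).
3 of the 5 holidays fall on weekdays; the rest are weekends and were already excluded.
Business days: 169 − 3 = 166.

166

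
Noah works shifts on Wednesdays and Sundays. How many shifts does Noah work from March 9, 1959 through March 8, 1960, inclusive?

March 9, 1959 is a Monday.
That's 366 days from start to end, counting both.
366 = 7 × 52 + 2, so there are 52 full weeks plus 2 extra days.
Each full week contributes 2 days from the set (Wed, Sun): 52 × 2 = 104.
The 2 extra days are Monday, Tuesday — none qualify.
Total: 104 + 0 = 104.

104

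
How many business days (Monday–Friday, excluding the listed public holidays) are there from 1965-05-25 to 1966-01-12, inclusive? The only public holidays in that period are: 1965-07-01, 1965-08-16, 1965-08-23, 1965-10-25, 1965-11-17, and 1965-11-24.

1965-05-25 is a Tuesday.
That's 233 days from start to end, counting both.
233 = 7 × 33 + 2, so there are 33 full weeks plus 2 extra days.
Each full week contributes 5 weekdays (Mon–Fri): 33 × 5 = 165.
The 2 extra days are Tuesday, Wednesday — 2 of them qualify.
Total: 165 + 2 = 167.
Holidays: 1965-07-01 (Thu); 1965-08-16 (Mon); 1965-08-23 (Mon); 1965-10-25 (Mon); 1965-11-17 (Wed); 1965-11-24 (Wed).
All 6 holidays fall on weekdays, so subtract 6.
Business days: 167 − 6 = 161.

161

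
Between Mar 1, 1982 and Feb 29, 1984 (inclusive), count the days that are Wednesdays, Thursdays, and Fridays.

313

Mar 1, 1982 is a Monday.
From Mar 1, 1982 to Feb 29, 1984 is 731 days inclusive.
731 = 7 × 104 + 3, so there are 104 full weeks plus 3 extra days.
Each full week contributes 3 days from the set (Wed, Thu, Fri): 104 × 3 = 312.
The 3 extra days are Monday, Tuesday, Wednesday — 1 of them qualifies.
Total: 312 + 1 = 313.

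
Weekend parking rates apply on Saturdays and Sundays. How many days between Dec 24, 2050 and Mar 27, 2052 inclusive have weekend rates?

132

Dec 24, 2050 is a Saturday.
The range spans 460 days (inclusive of both endpoints).
460 = 7 × 65 + 5, so there are 65 full weeks plus 5 extra days.
Each full week contributes 2 weekend days (Sat, Sun): 65 × 2 = 130.
The 5 extra days are Saturday, Sunday, Monday, Tuesday, Wednesday — 2 of them qualify.
Total: 130 + 2 = 132.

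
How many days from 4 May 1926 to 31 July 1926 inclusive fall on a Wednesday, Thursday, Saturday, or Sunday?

4 May 1926 is a Tuesday.
From 4 May 1926 to 31 July 1926 is 89 days inclusive.
89 = 7 × 12 + 5, so there are 12 full weeks plus 5 extra days.
Each full week contributes 4 days from the set (Wed, Thu, Sat, Sun): 12 × 4 = 48.
The 5 extra days are Tuesday, Wednesday, Thursday, Friday, Saturday — 3 of them qualify.
Total: 48 + 3 = 51.

51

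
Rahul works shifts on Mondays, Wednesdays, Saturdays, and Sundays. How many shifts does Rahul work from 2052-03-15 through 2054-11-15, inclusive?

2052-03-15 is a Friday.
From 2052-03-15 to 2054-11-15 is 976 days inclusive.
976 = 7 × 139 + 3, so there are 139 full weeks plus 3 extra days.
Each full week contributes 4 days from the set (Mon, Wed, Sat, Sun): 139 × 4 = 556.
The 3 extra days are Friday, Saturday, Sunday — 2 of them qualify.
Total: 556 + 2 = 558.

558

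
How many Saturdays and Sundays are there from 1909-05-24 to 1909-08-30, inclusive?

28

1909-05-24 is a Monday.
The range spans 99 days (inclusive of both endpoints).
99 = 7 × 14 + 1, so there are 14 full weeks plus 1 extra day.
Each full week contributes 2 weekend days (Sat, Sun): 14 × 2 = 28.
The 1 extra day is Monday — none qualify.
Total: 28 + 0 = 28.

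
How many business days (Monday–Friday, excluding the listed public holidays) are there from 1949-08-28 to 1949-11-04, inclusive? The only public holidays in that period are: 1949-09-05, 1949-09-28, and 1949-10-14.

47 business days

1949-08-28 is a Sunday.
From 1949-08-28 to 1949-11-04 is 69 days inclusive.
69 = 7 × 9 + 6, so there are 9 full weeks plus 6 extra days.
Each full week contributes 5 weekdays (Mon–Fri): 9 × 5 = 45.
The 6 extra days are Sun, Mon, Tue, Wed, Thu, Fri — 5 of them qualify.
Total: 45 + 5 = 50.
Holidays: 1949-09-05 (Mon); 1949-09-28 (Wed); 1949-10-14 (Fri).
All 3 holidays fall on weekdays, so subtract 3.
Business days: 50 − 3 = 47.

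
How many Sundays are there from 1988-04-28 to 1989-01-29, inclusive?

1988-04-28 is a Thursday.
From 1988-04-28 to 1989-01-29 is 277 days inclusive.
277 = 7 × 39 + 4, so there are 39 full weeks plus 4 extra days.
Each full week contributes one Sunday: 39 so far.
The 4 extra days are Thursday, Friday, Saturday, Sunday — 1 of them qualifies.
Total: 39 + 1 = 40.

40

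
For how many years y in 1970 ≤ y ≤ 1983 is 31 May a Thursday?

Day of week of May 31 in each year:
1970: Sun, 1971: Mon, 1972: Wed, 1973: Thu ✓, 1974: Fri, 1975: Sat, 1976: Mon, 1977: Tue, 1978: Wed, 1979: Thu ✓, 1980: Sat, 1981: Sun, 1982: Mon, 1983: Tue
Thursdays: 1973, 1979.

2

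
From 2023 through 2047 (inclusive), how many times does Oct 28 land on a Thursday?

Day of week of October 28 in each year:
2023: Sat, 2024: Mon, 2025: Tue, 2026: Wed, 2027: Thu ✓, 2028: Sat, 2029: Sun, 2030: Mon, 2031: Tue, 2032: Thu ✓, 2033: Fri, 2034: Sat, 2035: Sun, 2036: Tue, 2037: Wed, 2038: Thu ✓, 2039: Fri, 2040: Sun, 2041: Mon, 2042: Tue, 2043: Wed, 2044: Fri, 2045: Sat, 2046: Sun, 2047: Mon
Thursdays: 2027, 2032, 2038.

3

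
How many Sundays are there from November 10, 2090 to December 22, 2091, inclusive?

58 Sundays

November 10, 2090 is a Friday.
The range spans 408 days (inclusive of both endpoints).
408 = 7 × 58 + 2, so there are 58 full weeks plus 2 extra days.
Each full week contributes one Sunday: 58 so far.
The 2 extra days are Friday, Saturday — none qualify.
Total: 58 + 0 = 58.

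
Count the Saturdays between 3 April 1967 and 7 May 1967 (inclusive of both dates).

3 April 1967 is a Monday.
That's 35 days from start to end, counting both.
35 = 7 × 5, so the span is exactly 5 full weeks.
Each full week contributes one Saturday: 5 so far.
Total: 5.

5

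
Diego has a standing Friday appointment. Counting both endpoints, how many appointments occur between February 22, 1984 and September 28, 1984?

32 Fridays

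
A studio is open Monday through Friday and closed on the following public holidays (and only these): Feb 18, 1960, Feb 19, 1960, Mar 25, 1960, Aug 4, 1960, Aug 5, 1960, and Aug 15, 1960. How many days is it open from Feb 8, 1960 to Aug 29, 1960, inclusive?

Feb 8, 1960 is a Monday.
That's 204 days from start to end, counting both.
204 = 7 × 29 + 1, so there are 29 full weeks plus 1 extra day.
Each full week contributes 5 weekdays (Mon–Fri): 29 × 5 = 145.
The 1 extra day is Monday — 1 of them qualifies.
Total: 145 + 1 = 146.
Holidays: Feb 18, 1960 (Thu); Feb 19, 1960 (Fri); Mar 25, 1960 (Fri); Aug 4, 1960 (Thu); Aug 5, 1960 (Fri); Aug 15, 1960 (Mon).
All 6 holidays fall on weekdays, so subtract 6.
Business days: 146 − 6 = 140.

140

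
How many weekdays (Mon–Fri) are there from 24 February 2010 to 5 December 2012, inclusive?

726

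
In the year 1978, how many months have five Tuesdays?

4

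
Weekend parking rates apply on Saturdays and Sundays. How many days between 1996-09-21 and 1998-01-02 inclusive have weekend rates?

1996-09-21 is a Saturday.
That's 469 days from start to end, counting both.
469 = 7 × 67, so the span is exactly 67 full weeks.
Each full week contributes 2 weekend days (Sat, Sun): 67 × 2 = 134.
Total: 134.

134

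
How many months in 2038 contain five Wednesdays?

4

A month has five Wednesdays exactly when Wednesday falls within its first (length − 28) days.
Jan: 31 days, starts Fri → 5 of Fri, Sat, Sun
Feb: 28 days, starts Mon → 5 of (none)
Mar: 31 days, starts Mon → 5 of Mon, Tue, Wed ✓
Apr: 30 days, starts Thu → 5 of Thu, Fri
May: 31 days, starts Sat → 5 of Sat, Sun, Mon
Jun: 30 days, starts Tue → 5 of Tue, Wed ✓
Jul: 31 days, starts Thu → 5 of Thu, Fri, Sat
Aug: 31 days, starts Sun → 5 of Sun, Mon, Tue
Sep: 30 days, starts Wed → 5 of Wed, Thu ✓
Oct: 31 days, starts Fri → 5 of Fri, Sat, Sun
Nov: 30 days, starts Mon → 5 of Mon, Tue
Dec: 31 days, starts Wed → 5 of Wed, Thu, Fri ✓
Months with five Wednesdays: Mar, Jun, Sep, Dec.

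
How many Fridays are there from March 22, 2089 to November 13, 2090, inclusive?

March 22, 2089 is a Tuesday.
That's 602 days from start to end, counting both.
602 = 7 × 86, so the span is exactly 86 full weeks.
Each full week contributes one Friday: 86 so far.

86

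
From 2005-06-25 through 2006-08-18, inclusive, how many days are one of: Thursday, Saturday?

2005-06-25 is a Saturday.
That's 420 days from start to end, counting both.
420 = 7 × 60, so the span is exactly 60 full weeks.
Each full week contributes 2 days from the set (Thu, Sat): 60 × 2 = 120.

120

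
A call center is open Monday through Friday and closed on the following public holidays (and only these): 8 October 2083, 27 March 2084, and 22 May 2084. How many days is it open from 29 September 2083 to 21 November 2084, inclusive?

29 September 2083 is a Wednesday.
That's 420 days from start to end, counting both.
420 = 7 × 60, so the span is exactly 60 full weeks.
Each full week contributes 5 weekdays (Mon–Fri): 60 × 5 = 300.
Holidays: 8 October 2083 (Fri); 27 March 2084 (Mon); 22 May 2084 (Mon).
All 3 holidays fall on weekdays, so subtract 3.
Business days: 300 − 3 = 297.

297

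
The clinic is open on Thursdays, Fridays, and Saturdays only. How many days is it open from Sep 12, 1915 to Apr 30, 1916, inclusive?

99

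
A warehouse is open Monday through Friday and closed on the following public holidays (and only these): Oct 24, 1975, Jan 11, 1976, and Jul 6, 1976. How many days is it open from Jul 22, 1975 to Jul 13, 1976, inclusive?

254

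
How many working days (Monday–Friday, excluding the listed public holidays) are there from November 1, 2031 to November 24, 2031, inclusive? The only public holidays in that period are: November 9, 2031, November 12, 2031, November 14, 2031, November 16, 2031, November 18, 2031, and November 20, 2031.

12 working days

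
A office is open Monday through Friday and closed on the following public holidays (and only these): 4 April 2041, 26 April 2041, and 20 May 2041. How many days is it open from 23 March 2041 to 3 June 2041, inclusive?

23 March 2041 is a Saturday.
The range spans 73 days (inclusive of both endpoints).
73 = 7 × 10 + 3, so there are 10 full weeks plus 3 extra days.
Each full week contributes 5 weekdays (Mon–Fri): 10 × 5 = 50.
The 3 extra days are Sat, Sun, Mon — 1 of them qualifies.
Total: 50 + 1 = 51.
Holidays: 4 April 2041 (Thu); 26 April 2041 (Fri); 20 May 2041 (Mon).
All 3 holidays fall on weekdays, so subtract 3.
Business days: 51 − 3 = 48.

48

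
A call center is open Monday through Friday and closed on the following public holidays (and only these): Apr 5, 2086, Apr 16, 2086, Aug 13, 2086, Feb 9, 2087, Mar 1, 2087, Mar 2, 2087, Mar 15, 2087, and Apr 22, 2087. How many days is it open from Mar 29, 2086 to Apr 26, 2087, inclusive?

277 business days

Mar 29, 2086 is a Friday.
The range spans 394 days (inclusive of both endpoints).
394 = 7 × 56 + 2, so there are 56 full weeks plus 2 extra days.
Each full week contributes 5 weekdays (Mon–Fri): 56 × 5 = 280.
The 2 extra days are Friday, Saturday — 1 of them qualifies.
Total: 280 + 1 = 281.
Holidays: Apr 5, 2086 (Fri); Apr 16, 2086 (Tue); Aug 13, 2086 (Tue); Feb 9, 2087 (Sun); Mar 1, 2087 (Sat); Mar 2, 2087 (Sun); Mar 15, 2087 (Sat); Apr 22, 2087 (Tue).
4 of the 8 holidays fall on weekdays; the rest are weekends and were already excluded.
Business days: 281 − 4 = 277.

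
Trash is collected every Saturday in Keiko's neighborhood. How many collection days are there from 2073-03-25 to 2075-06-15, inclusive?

2073-03-25 is a Saturday.
The range spans 813 days (inclusive of both endpoints).
813 = 7 × 116 + 1, so there are 116 full weeks plus 1 extra day.
Each full week contributes one Saturday: 116 so far.
The 1 extra day is Sat — 1 of them qualifies.
Total: 116 + 1 = 117.

117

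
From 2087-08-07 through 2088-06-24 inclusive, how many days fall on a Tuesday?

46 Tuesdays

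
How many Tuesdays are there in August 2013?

Aug 1, 2013 is a Thursday.
That's 31 days from start to end, counting both.
31 = 7 × 4 + 3, so there are 4 full weeks plus 3 extra days.
Each full week contributes one Tuesday: 4 so far.
The 3 extra days are Thu, Fri, Sat — none qualify.
Total: 4 + 0 = 4.

4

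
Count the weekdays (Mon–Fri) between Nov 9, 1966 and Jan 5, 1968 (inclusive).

Nov 9, 1966 is a Wednesday.
From Nov 9, 1966 to Jan 5, 1968 is 423 days inclusive.
423 = 7 × 60 + 3, so there are 60 full weeks plus 3 extra days.
Each full week contributes 5 weekdays (Mon–Fri): 60 × 5 = 300.
The 3 extra days are Wednesday, Thursday, Friday — 3 of them qualify.
Total: 300 + 3 = 303.

303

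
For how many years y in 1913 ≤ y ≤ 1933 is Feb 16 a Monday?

Day of week of February 16 in each year:
1913: Sun, 1914: Mon ✓, 1915: Tue, 1916: Wed, 1917: Fri, 1918: Sat, 1919: Sun, 1920: Mon ✓, 1921: Wed, 1922: Thu, 1923: Fri, 1924: Sat, 1925: Mon ✓, 1926: Tue, 1927: Wed, 1928: Thu, 1929: Sat, 1930: Sun, 1931: Mon ✓, 1932: Tue, 1933: Thu
Mondays: 1914, 1920, 1925, 1931.

4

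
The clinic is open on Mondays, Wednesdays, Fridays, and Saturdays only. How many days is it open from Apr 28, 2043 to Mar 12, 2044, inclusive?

183

Apr 28, 2043 is a Tuesday.
The range spans 320 days (inclusive of both endpoints).
320 = 7 × 45 + 5, so there are 45 full weeks plus 5 extra days.
Each full week contributes 4 days from the set (Mon, Wed, Fri, Sat): 45 × 4 = 180.
The 5 extra days are Tue, Wed, Thu, Fri, Sat — 3 of them qualify.
Total: 180 + 3 = 183.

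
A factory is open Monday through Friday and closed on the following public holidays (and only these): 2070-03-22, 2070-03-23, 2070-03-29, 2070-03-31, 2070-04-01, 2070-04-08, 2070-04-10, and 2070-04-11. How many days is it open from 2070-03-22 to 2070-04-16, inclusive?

13

2070-03-22 is a Saturday.
The range spans 26 days (inclusive of both endpoints).
26 = 7 × 3 + 5, so there are 3 full weeks plus 5 extra days.
Each full week contributes 5 weekdays (Mon–Fri): 3 × 5 = 15.
The 5 extra days are Sat, Sun, Mon, Tue, Wed — 3 of them qualify.
Total: 15 + 3 = 18.
Holidays: 2070-03-22 (Sat); 2070-03-23 (Sun); 2070-03-29 (Sat); 2070-03-31 (Mon); 2070-04-01 (Tue); 2070-04-08 (Tue); 2070-04-10 (Thu); 2070-04-11 (Fri).
5 of the 8 holidays fall on weekdays; the rest are weekends and were already excluded.
Business days: 18 − 5 = 13.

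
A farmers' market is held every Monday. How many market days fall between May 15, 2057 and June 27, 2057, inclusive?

6 Mondays

May 15, 2057 is a Tuesday.
From May 15, 2057 to June 27, 2057 is 44 days inclusive.
44 = 7 × 6 + 2, so there are 6 full weeks plus 2 extra days.
Each full week contributes one Monday: 6 so far.
The 2 extra days are Tuesday, Wednesday — none qualify.
Total: 6 + 0 = 6.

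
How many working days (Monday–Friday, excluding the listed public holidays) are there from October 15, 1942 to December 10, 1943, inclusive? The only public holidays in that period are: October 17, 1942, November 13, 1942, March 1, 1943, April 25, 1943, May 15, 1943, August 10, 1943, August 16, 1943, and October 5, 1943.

October 15, 1942 is a Thursday.
That's 422 days from start to end, counting both.
422 = 7 × 60 + 2, so there are 60 full weeks plus 2 extra days.
Each full week contributes 5 weekdays (Mon–Fri): 60 × 5 = 300.
The 2 extra days are Thursday, Friday — 2 of them qualify.
Total: 300 + 2 = 302.
Holidays: October 17, 1942 (Sat); November 13, 1942 (Fri); March 1, 1943 (Mon); April 25, 1943 (Sun); May 15, 1943 (Sat); August 10, 1943 (Tue); August 16, 1943 (Mon); October 5, 1943 (Tue).
5 of the 8 holidays fall on weekdays; the rest are weekends and were already excluded.
Business days: 302 − 5 = 297.

297 working days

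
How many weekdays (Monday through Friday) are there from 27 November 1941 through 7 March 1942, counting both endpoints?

27 November 1941 is a Thursday.
That's 101 days from start to end, counting both.
101 = 7 × 14 + 3, so there are 14 full weeks plus 3 extra days.
Each full week contributes 5 weekdays (Mon–Fri): 14 × 5 = 70.
The 3 extra days are Thursday, Friday, Saturday — 2 of them qualify.
Total: 70 + 2 = 72.

72 weekdays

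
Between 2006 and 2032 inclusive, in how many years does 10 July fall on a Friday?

4

Day of week of July 10 in each year:
2006: Mon, 2007: Tue, 2008: Thu, 2009: Fri ✓, 2010: Sat, 2011: Sun, 2012: Tue, 2013: Wed, 2014: Thu, 2015: Fri ✓, 2016: Sun, 2017: Mon, 2018: Tue, 2019: Wed, 2020: Fri ✓, 2021: Sat, 2022: Sun, 2023: Mon, 2024: Wed, 2025: Thu, 2026: Fri ✓, 2027: Sat, 2028: Mon, 2029: Tue, 2030: Wed, 2031: Thu, 2032: Sat
Fridays: 2009, 2015, 2020, 2026.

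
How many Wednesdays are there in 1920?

52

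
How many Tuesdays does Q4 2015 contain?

2015-10-01 is a Thursday.
From 2015-10-01 to 2015-12-31 is 92 days inclusive.
92 = 7 × 13 + 1, so there are 13 full weeks plus 1 extra day.
Each full week contributes one Tuesday: 13 so far.
The 1 extra day is Thu — none qualify.
Total: 13 + 0 = 13.

13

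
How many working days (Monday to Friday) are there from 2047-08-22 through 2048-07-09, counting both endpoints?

2047-08-22 is a Thursday.
From 2047-08-22 to 2048-07-09 is 323 days inclusive.
323 = 7 × 46 + 1, so there are 46 full weeks plus 1 extra day.
Each full week contributes 5 weekdays (Mon–Fri): 46 × 5 = 230.
The 1 extra day is Thu — 1 of them qualifies.
Total: 230 + 1 = 231.

231 weekdays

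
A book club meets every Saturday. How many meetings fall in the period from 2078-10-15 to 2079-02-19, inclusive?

2078-10-15 is a Saturday.
The range spans 128 days (inclusive of both endpoints).
128 = 7 × 18 + 2, so there are 18 full weeks plus 2 extra days.
Each full week contributes one Saturday: 18 so far.
The 2 extra days are Saturday, Sunday — 1 of them qualifies.
Total: 18 + 1 = 19.

19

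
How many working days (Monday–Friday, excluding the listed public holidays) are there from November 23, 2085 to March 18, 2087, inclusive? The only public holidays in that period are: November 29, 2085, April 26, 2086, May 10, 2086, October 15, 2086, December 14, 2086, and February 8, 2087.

November 23, 2085 is a Friday.
The range spans 481 days (inclusive of both endpoints).
481 = 7 × 68 + 5, so there are 68 full weeks plus 5 extra days.
Each full week contributes 5 weekdays (Mon–Fri): 68 × 5 = 340.
The 5 extra days are Fri, Sat, Sun, Mon, Tue — 3 of them qualify.
Total: 340 + 3 = 343.
Holidays: November 29, 2085 (Thu); April 26, 2086 (Fri); May 10, 2086 (Fri); October 15, 2086 (Tue); December 14, 2086 (Sat); February 8, 2087 (Sat).
4 of the 6 holidays fall on weekdays; the rest are weekends and were already excluded.
Business days: 343 − 4 = 339.

339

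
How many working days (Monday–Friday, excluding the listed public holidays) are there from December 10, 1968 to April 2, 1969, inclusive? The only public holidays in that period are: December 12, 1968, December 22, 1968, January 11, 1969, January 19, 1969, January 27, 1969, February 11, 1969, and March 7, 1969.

December 10, 1968 is a Tuesday.
The range spans 114 days (inclusive of both endpoints).
114 = 7 × 16 + 2, so there are 16 full weeks plus 2 extra days.
Each full week contributes 5 weekdays (Mon–Fri): 16 × 5 = 80.
The 2 extra days are Tue, Wed — 2 of them qualify.
Total: 80 + 2 = 82.
Holidays: December 12, 1968 (Thu); December 22, 1968 (Sun); January 11, 1969 (Sat); January 19, 1969 (Sun); January 27, 1969 (Mon); February 11, 1969 (Tue); March 7, 1969 (Fri).
4 of the 7 holidays fall on weekdays; the rest are weekends and were already excluded.
Business days: 82 − 4 = 78.

78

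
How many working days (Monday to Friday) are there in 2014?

1 January 2014 is a Wednesday.
That's 365 days from start to end, counting both.
365 = 7 × 52 + 1, so there are 52 full weeks plus 1 extra day.
Each full week contributes 5 weekdays (Mon–Fri): 52 × 5 = 260.
The 1 extra day is Wed — 1 of them qualifies.
Total: 260 + 1 = 261.

261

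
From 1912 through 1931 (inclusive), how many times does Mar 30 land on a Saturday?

3

Day of week of March 30 in each year:
1912: Sat ✓, 1913: Sun, 1914: Mon, 1915: Tue, 1916: Thu, 1917: Fri, 1918: Sat ✓, 1919: Sun, 1920: Tue, 1921: Wed, 1922: Thu, 1923: Fri, 1924: Sun, 1925: Mon, 1926: Tue, 1927: Wed, 1928: Fri, 1929: Sat ✓, 1930: Sun, 1931: Mon
Saturdays: 1912, 1918, 1929.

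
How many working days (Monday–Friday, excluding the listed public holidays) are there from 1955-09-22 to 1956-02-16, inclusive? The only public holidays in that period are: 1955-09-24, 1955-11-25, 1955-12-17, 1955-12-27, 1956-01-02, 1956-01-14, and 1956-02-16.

102

1955-09-22 is a Thursday.
From 1955-09-22 to 1956-02-16 is 148 days inclusive.
148 = 7 × 21 + 1, so there are 21 full weeks plus 1 extra day.
Each full week contributes 5 weekdays (Mon–Fri): 21 × 5 = 105.
The 1 extra day is Thursday — 1 of them qualifies.
Total: 105 + 1 = 106.
Holidays: 1955-09-24 (Sat); 1955-11-25 (Fri); 1955-12-17 (Sat); 1955-12-27 (Tue); 1956-01-02 (Mon); 1956-01-14 (Sat); 1956-02-16 (Thu).
4 of the 7 holidays fall on weekdays; the rest are weekends and were already excluded.
Business days: 106 − 4 = 102.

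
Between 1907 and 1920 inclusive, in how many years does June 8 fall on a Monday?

Day of week of June 8 in each year:
1907: Sat, 1908: Mon ✓, 1909: Tue, 1910: Wed, 1911: Thu, 1912: Sat, 1913: Sun, 1914: Mon ✓, 1915: Tue, 1916: Thu, 1917: Fri, 1918: Sat, 1919: Sun, 1920: Tue
Mondays: 1908, 1914.

2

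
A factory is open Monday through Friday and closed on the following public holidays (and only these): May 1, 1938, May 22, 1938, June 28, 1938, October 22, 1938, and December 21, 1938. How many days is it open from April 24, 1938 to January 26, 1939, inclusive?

197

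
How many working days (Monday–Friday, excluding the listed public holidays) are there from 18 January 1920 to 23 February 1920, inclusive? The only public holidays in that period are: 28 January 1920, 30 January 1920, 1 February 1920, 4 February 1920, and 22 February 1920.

18 January 1920 is a Sunday.
From 18 January 1920 to 23 February 1920 is 37 days inclusive.
37 = 7 × 5 + 2, so there are 5 full weeks plus 2 extra days.
Each full week contributes 5 weekdays (Mon–Fri): 5 × 5 = 25.
The 2 extra days are Sunday, Monday — 1 of them qualifies.
Total: 25 + 1 = 26.
Holidays: 28 January 1920 (Wed); 30 January 1920 (Fri); 1 February 1920 (Sun); 4 February 1920 (Wed); 22 February 1920 (Sun).
3 of the 5 holidays fall on weekdays; the rest are weekends and were already excluded.
Business days: 26 − 3 = 23.

23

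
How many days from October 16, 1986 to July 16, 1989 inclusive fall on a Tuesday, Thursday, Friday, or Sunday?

575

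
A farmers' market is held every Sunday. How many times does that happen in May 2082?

5

2082-05-01 is a Friday.
That's 31 days from start to end, counting both.
31 = 7 × 4 + 3, so there are 4 full weeks plus 3 extra days.
Each full week contributes one Sunday: 4 so far.
The 3 extra days are Fri, Sat, Sun — 1 of them qualifies.
Total: 4 + 1 = 5.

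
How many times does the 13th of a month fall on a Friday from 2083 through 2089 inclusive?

10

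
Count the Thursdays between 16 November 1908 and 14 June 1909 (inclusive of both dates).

30

16 November 1908 is a Monday.
That's 211 days from start to end, counting both.
211 = 7 × 30 + 1, so there are 30 full weeks plus 1 extra day.
Each full week contributes one Thursday: 30 so far.
The 1 extra day is Monday — none qualify.
Total: 30 + 0 = 30.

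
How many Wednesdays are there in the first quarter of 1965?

13

1 January 1965 is a Friday.
The range spans 90 days (inclusive of both endpoints).
90 = 7 × 12 + 6, so there are 12 full weeks plus 6 extra days.
Each full week contributes one Wednesday: 12 so far.
The 6 extra days are Fri, Sat, Sun, Mon, Tue, Wed — 1 of them qualifies.
Total: 12 + 1 = 13.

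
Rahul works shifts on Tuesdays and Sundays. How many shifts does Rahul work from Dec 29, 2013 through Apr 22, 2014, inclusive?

Dec 29, 2013 is a Sunday.
The range spans 115 days (inclusive of both endpoints).
115 = 7 × 16 + 3, so there are 16 full weeks plus 3 extra days.
Each full week contributes 2 days from the set (Tue, Sun): 16 × 2 = 32.
The 3 extra days are Sunday, Monday, Tuesday — 2 of them qualify.
Total: 32 + 2 = 34.

34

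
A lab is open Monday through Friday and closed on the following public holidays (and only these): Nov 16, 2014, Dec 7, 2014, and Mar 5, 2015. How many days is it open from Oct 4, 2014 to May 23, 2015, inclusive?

Oct 4, 2014 is a Saturday.
The range spans 232 days (inclusive of both endpoints).
232 = 7 × 33 + 1, so there are 33 full weeks plus 1 extra day.
Each full week contributes 5 weekdays (Mon–Fri): 33 × 5 = 165.
The 1 extra day is Saturday — none qualify.
Total: 165 + 0 = 165.
Holidays: Nov 16, 2014 (Sun); Dec 7, 2014 (Sun); Mar 5, 2015 (Thu).
1 of the 3 holidays fall on weekdays; the rest are weekends and were already excluded.
Business days: 165 − 1 = 164.

164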